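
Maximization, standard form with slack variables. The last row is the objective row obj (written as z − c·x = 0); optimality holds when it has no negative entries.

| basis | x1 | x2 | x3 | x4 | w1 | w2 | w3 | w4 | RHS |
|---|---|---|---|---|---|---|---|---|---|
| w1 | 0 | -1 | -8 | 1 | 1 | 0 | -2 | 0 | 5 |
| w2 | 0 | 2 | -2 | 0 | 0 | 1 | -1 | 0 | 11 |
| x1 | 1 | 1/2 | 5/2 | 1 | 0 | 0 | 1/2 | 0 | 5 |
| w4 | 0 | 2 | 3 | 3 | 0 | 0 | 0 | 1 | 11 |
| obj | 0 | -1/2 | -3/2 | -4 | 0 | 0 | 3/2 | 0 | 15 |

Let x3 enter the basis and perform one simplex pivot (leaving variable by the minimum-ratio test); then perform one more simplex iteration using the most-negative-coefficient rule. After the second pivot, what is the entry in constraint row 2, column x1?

Ratio test on column x3 — row 1: entry -8 ≤ 0; row 2: entry -2 ≤ 0; row 3: 5/(5/2) = 2; row 4: 11/3 = 11/3. Minimum is 2 at row 3 (x1 leaves); pivot element 5/2.
Divide row 3 by 5/2; eliminate column x3 from the other rows.
Second iteration: most negative obj-row entry is -17/5 in column x4, so x4 enters.
Ratio test on column x4 — row 1: 21/(21/5) = 5; row 2: 15/(4/5) = 75/4; row 3: 2/(2/5) = 5; row 4: 5/(9/5) = 25/9. Minimum is 25/9 at row 4 (w4 leaves); pivot element 9/5.
Divide row 4 by 9/5; eliminate column x4 from the other rows.
After both pivots, the entry at constraint row 2, column x1 is 4/3.

4/3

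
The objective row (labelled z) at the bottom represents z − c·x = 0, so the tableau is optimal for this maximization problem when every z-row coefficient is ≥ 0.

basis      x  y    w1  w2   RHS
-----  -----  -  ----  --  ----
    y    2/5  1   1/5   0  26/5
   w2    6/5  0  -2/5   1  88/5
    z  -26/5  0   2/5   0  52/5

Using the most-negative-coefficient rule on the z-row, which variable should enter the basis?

x

Negative z-row entries: x: -26/5.
The most negative is -26/5 in column x, so x enters.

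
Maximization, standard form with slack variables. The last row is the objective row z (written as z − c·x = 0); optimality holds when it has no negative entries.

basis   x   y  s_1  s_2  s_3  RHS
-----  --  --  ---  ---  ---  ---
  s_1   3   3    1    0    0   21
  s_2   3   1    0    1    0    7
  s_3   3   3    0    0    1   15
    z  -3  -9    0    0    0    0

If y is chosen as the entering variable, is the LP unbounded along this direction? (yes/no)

no

Column y has positive entries in row(s) 1, 2, 3, so the ratio test bounds it — not unbounded.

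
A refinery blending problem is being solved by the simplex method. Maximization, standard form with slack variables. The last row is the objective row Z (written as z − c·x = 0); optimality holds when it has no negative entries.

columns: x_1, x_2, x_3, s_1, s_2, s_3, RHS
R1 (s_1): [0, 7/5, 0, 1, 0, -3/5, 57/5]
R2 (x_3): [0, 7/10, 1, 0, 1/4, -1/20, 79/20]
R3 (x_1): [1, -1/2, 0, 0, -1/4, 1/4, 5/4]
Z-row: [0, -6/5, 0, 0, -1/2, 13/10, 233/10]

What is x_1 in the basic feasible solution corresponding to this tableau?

x_1 is basic (row 3); its value is the RHS of that row, 5/4.

5/4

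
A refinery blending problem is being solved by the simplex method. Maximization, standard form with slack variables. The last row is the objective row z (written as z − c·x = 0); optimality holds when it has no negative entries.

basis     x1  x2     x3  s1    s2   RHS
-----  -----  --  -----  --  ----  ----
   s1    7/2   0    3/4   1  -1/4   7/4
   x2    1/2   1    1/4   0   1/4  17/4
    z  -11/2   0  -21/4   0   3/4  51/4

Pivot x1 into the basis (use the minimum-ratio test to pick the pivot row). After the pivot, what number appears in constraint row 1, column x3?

3/14

Ratio test on column x1 — row 1: (7/4)/(7/2) = 1/2; row 2: (17/4)/(1/2) = 17/2. Minimum is 1/2 at row 1 (s1 leaves); pivot element 7/2.
Divide row 1 by 7/2; eliminate column x1 from the other rows.
In the new row 1, the x3 entry is the old entry divided by the pivot: (3/4)/(7/2) = 3/14.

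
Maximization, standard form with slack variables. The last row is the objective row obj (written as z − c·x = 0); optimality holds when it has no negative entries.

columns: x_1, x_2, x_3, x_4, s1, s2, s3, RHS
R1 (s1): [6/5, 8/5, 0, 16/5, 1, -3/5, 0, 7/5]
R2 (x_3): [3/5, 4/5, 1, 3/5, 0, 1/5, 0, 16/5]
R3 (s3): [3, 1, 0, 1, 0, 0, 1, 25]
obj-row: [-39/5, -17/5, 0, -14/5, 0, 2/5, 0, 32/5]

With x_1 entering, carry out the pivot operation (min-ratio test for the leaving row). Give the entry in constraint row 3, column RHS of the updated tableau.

43/2

Ratio test on column x_1 — row 1: (7/5)/(6/5) = 7/6; row 2: (16/5)/(3/5) = 16/3; row 3: 25/3 = 25/3. Minimum is 7/6 at row 1 (s1 leaves); pivot element 6/5.
Divide row 1 by 6/5; eliminate column x_1 from the other rows.
Row 3 update in column RHS: 25 − 3·(7/6) = 43/2.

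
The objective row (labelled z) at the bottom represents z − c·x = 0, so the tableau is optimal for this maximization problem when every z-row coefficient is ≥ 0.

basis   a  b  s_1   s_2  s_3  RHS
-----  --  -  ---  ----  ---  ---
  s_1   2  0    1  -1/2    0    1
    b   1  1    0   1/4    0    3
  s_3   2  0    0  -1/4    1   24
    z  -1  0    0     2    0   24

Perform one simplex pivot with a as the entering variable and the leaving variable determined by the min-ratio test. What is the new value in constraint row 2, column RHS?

Ratio test on column a — row 1: 1/2 = 1/2; row 2: 3/1 = 3; row 3: 24/2 = 12. Minimum is 1/2 at row 1 (s_1 leaves); pivot element 2.
Divide row 1 by 2; eliminate column a from the other rows.
Row 2 update in column RHS: 3 − 1·(1/2) = 5/2.

5/2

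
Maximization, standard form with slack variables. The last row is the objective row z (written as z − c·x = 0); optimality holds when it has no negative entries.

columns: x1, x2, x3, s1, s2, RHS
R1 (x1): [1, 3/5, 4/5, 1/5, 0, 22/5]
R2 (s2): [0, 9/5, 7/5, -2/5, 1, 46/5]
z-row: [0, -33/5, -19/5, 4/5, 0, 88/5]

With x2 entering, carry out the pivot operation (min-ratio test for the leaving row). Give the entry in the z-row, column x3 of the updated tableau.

4/3

Ratio test on column x2 — row 1: (22/5)/(3/5) = 22/3; row 2: (46/5)/(9/5) = 46/9. Minimum is 46/9 at row 2 (s2 leaves); pivot element 9/5.
Divide row 2 by 9/5; eliminate column x2 from the other rows.
z-row update in column x3: -19/5 − (-33/5)·(7/9) = 4/3.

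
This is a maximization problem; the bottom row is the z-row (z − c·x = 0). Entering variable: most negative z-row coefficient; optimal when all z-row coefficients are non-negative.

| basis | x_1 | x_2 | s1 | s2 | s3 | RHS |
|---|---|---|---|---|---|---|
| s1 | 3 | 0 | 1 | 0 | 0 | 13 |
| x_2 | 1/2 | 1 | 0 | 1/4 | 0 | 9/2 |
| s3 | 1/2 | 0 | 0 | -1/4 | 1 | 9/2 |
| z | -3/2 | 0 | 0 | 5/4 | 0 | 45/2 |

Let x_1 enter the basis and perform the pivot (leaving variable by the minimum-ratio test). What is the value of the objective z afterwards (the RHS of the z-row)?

29

Ratio test on column x_1 — row 1: 13/3 = 13/3; row 2: (9/2)/(1/2) = 9; row 3: (9/2)/(1/2) = 9. Minimum is 13/3 at row 1 (s1 leaves); pivot element 3.
Pivot on row 1; the z-row RHS becomes 45/2 − (-3/2)·(13/3) = 29.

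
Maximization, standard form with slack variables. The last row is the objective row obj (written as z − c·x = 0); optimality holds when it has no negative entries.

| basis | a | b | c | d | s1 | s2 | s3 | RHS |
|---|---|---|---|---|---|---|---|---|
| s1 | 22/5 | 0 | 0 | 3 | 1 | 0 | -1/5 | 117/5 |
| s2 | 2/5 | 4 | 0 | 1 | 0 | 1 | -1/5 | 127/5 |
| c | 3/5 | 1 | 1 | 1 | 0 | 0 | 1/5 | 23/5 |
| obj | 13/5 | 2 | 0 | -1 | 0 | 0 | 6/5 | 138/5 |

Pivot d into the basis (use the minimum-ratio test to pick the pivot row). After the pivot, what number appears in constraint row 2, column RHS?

Ratio test on column d — row 1: (117/5)/3 = 39/5; row 2: (127/5)/1 = 127/5; row 3: (23/5)/1 = 23/5. Minimum is 23/5 at row 3 (c leaves); pivot element 1.
Divide row 3 by 1; eliminate column d from the other rows.
Row 2 update in column RHS: 127/5 − 1·(23/5) = 104/5.

104/5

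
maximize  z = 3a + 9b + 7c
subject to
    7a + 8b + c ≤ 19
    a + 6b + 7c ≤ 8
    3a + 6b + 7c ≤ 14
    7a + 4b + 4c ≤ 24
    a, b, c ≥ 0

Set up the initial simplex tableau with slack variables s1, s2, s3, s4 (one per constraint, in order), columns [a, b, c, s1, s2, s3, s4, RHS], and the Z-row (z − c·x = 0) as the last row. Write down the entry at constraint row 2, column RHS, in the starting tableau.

8

The RHS of constraint 2 is b_2 = 8.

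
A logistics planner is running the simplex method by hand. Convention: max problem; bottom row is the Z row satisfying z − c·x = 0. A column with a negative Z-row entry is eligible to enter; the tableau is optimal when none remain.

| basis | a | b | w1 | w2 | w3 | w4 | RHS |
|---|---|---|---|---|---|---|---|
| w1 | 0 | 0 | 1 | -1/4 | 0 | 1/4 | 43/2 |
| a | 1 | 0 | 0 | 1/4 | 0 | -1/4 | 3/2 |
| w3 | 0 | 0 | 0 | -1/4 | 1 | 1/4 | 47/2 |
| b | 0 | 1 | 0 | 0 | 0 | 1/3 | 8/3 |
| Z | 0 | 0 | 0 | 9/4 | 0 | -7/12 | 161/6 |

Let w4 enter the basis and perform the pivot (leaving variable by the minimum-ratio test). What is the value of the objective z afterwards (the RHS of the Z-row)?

63/2

Ratio test on column w4 — row 1: (43/2)/(1/4) = 86; row 2: entry -1/4 ≤ 0; row 3: (47/2)/(1/4) = 94; row 4: (8/3)/(1/3) = 8. Minimum is 8 at row 4 (b leaves); pivot element 1/3.
Pivot on row 4; the Z-row RHS becomes 161/6 − (-7/12)·8 = 63/2.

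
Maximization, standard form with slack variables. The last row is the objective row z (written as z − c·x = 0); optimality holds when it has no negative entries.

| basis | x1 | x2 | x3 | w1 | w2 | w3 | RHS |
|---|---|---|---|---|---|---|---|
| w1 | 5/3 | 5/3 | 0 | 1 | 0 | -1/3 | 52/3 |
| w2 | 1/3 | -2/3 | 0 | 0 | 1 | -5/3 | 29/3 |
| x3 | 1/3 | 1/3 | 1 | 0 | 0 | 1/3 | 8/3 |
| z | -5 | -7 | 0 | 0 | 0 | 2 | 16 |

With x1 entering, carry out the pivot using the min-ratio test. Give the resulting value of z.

Ratio test on column x1 — row 1: (52/3)/(5/3) = 52/5; row 2: (29/3)/(1/3) = 29; row 3: (8/3)/(1/3) = 8. Minimum is 8 at row 3 (x3 leaves); pivot element 1/3.
Pivot on row 3; the z-row RHS becomes 16 − (-5)·8 = 56.

56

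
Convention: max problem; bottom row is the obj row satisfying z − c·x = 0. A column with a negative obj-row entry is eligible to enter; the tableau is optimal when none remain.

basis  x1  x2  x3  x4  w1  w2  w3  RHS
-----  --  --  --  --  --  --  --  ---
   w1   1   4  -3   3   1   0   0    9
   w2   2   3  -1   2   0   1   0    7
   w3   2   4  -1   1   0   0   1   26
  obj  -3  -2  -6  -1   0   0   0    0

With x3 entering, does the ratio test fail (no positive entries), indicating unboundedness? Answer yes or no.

Every constraint-row entry in column x3 is ≤ 0, so increasing x3 is unbounded.

yes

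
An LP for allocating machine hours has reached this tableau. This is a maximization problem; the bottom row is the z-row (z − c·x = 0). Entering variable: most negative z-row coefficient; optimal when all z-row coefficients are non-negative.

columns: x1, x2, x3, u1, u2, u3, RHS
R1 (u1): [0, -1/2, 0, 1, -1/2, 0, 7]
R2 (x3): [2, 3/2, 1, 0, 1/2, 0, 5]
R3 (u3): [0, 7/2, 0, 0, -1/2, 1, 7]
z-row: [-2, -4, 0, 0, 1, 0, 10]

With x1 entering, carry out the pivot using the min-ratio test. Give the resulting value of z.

Ratio test on column x1 — row 1: entry 0 ≤ 0; row 2: 5/2 = 5/2; row 3: entry 0 ≤ 0. Minimum is 5/2 at row 2 (x3 leaves); pivot element 2.
Pivot on row 2; the z-row RHS becomes 10 − (-2)·(5/2) = 15.

15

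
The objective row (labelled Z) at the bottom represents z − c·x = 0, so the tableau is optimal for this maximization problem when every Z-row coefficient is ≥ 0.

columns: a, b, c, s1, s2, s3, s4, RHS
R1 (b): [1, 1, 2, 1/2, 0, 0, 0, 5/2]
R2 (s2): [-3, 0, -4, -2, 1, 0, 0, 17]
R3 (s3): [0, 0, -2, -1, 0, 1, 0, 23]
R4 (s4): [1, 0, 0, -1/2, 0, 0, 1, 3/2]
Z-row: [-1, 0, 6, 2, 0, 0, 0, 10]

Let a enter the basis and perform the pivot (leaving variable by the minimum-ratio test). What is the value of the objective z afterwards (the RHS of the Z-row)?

Ratio test on column a — row 1: (5/2)/1 = 5/2; row 2: entry -3 ≤ 0; row 3: entry 0 ≤ 0; row 4: (3/2)/1 = 3/2. Minimum is 3/2 at row 4 (s4 leaves); pivot element 1.
Pivot on row 4; the Z-row RHS becomes 10 − (-1)·(3/2) = 23/2.

23/2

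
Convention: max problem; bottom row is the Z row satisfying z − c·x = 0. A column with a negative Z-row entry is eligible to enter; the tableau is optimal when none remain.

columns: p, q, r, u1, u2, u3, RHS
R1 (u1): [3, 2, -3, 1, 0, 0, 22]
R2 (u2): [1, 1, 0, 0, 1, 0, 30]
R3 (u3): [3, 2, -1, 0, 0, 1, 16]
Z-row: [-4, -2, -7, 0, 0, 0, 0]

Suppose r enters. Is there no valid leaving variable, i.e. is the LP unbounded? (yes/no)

yes

Every constraint-row entry in column r is ≤ 0, so increasing r is unbounded.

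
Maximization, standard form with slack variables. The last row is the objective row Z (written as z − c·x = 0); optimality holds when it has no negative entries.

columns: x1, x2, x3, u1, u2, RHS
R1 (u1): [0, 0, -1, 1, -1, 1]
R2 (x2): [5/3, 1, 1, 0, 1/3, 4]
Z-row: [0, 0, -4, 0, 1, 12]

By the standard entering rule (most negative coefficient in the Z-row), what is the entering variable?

Negative Z-row entries: x3: -4.
The most negative is -4 in column x3, so x3 enters.

x3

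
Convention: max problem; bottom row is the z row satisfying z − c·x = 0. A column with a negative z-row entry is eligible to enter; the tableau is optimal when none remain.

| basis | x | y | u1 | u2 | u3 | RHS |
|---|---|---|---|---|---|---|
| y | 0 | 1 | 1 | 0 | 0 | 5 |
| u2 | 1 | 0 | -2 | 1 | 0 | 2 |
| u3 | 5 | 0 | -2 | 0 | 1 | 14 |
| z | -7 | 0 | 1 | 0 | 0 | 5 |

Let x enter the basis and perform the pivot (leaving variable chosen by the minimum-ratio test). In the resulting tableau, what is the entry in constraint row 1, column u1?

1

Ratio test on column x — row 1: entry 0 ≤ 0; row 2: 2/1 = 2; row 3: 14/5 = 14/5. Minimum is 2 at row 2 (u2 leaves); pivot element 1.
Divide row 2 by 1; eliminate column x from the other rows.
Row 1 update in column u1: 1 − 0·(-2) = 1.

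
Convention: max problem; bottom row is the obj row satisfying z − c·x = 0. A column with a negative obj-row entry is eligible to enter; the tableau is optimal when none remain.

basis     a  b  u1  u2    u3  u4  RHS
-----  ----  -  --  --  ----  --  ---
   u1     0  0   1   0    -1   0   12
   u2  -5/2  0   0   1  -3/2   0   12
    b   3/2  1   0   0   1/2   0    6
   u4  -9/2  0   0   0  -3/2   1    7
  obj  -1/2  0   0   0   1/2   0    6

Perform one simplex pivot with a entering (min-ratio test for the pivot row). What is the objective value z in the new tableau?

Ratio test on column a — row 1: entry 0 ≤ 0; row 2: entry -5/2 ≤ 0; row 3: 6/(3/2) = 4; row 4: entry -9/2 ≤ 0. Minimum is 4 at row 3 (b leaves); pivot element 3/2.
Pivot on row 3; the obj-row RHS becomes 6 − (-1/2)·4 = 8.

8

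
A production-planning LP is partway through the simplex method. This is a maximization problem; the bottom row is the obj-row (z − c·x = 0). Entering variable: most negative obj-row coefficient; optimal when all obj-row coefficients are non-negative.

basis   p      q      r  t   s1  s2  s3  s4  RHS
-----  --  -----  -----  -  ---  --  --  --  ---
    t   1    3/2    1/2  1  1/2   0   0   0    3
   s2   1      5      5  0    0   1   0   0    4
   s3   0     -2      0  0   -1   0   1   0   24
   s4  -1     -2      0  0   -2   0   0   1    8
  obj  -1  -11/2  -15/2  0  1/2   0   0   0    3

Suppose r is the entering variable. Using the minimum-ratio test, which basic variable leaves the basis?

s2

Column r entries and ratios — t: 3/(1/2) = 6; s2: 4/5 = 4/5; s3: 0 ≤ 0, skip; s4: 0 ≤ 0, skip.
Smallest ratio is 4/5 in the row of s2, so s2 leaves.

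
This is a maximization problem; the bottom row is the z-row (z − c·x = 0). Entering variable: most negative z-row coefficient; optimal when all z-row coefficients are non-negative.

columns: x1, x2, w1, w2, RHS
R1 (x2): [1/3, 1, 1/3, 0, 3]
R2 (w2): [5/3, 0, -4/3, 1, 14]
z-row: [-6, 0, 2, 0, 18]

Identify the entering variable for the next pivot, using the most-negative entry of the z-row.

x1

Negative z-row entries: x1: -6.
The most negative is -6 in column x1, so x1 enters.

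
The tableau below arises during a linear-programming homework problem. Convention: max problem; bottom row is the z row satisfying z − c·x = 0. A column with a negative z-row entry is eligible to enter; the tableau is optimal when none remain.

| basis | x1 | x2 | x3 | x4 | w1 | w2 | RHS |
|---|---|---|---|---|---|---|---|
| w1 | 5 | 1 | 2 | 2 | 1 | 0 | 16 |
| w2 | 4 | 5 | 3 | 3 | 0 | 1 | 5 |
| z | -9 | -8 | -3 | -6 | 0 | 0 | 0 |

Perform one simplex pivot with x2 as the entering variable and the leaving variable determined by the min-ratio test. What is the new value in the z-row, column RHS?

8

Ratio test on column x2 — row 1: 16/1 = 16; row 2: 5/5 = 1. Minimum is 1 at row 2 (w2 leaves); pivot element 5.
Divide row 2 by 5; eliminate column x2 from the other rows.
z-row update in column RHS: 0 − (-8)·1 = 8.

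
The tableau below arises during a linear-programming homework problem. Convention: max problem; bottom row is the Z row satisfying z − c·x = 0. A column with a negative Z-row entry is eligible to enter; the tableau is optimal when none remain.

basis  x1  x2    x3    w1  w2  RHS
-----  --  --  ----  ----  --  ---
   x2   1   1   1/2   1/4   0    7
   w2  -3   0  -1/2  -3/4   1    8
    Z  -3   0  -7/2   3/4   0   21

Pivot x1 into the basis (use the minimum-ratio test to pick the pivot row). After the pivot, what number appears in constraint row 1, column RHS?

7

Ratio test on column x1 — row 1: 7/1 = 7; row 2: entry -3 ≤ 0. Minimum is 7 at row 1 (x2 leaves); pivot element 1.
Divide row 1 by 1; eliminate column x1 from the other rows.
In the new row 1, the RHS entry is the old entry divided by the pivot: 7/1 = 7.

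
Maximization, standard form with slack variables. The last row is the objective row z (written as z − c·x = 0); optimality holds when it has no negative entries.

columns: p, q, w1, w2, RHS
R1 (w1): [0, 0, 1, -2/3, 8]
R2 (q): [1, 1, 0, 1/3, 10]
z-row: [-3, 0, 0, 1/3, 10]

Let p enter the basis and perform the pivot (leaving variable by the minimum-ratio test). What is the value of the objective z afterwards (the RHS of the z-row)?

Ratio test on column p — row 1: entry 0 ≤ 0; row 2: 10/1 = 10. Minimum is 10 at row 2 (q leaves); pivot element 1.
Pivot on row 2; the z-row RHS becomes 10 − (-3)·10 = 40.

40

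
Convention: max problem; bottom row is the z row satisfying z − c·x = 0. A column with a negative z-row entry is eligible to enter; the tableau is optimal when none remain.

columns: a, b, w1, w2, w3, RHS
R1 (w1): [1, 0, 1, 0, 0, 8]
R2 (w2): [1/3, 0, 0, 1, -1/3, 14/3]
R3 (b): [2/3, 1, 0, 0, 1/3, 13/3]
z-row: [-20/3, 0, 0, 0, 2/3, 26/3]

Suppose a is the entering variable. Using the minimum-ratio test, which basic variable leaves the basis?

Column a entries and ratios — w1: 8/1 = 8; w2: (14/3)/(1/3) = 14; b: (13/3)/(2/3) = 13/2.
Smallest ratio is 13/2 in the row of b, so b leaves.

b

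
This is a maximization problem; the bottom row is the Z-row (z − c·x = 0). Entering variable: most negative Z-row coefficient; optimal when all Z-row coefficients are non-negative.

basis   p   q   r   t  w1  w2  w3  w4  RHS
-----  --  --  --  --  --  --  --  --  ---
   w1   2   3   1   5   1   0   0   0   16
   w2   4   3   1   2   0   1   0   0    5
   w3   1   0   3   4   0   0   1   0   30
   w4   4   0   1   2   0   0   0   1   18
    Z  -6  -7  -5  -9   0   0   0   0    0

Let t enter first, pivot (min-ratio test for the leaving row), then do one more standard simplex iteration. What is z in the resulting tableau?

25

Ratio test on column t — row 1: 16/5 = 16/5; row 2: 5/2 = 5/2; row 3: 30/4 = 15/2; row 4: 18/2 = 9. Minimum is 5/2 at row 2 (w2 leaves); pivot element 2.
Pivot on row 2; the Z-row RHS becomes 0 − (-9)·(5/2) = 45/2.
Next entering variable (most negative Z-row entry -1/2): r.
Ratio test on column r — row 1: entry -3/2 ≤ 0; row 2: (5/2)/(1/2) = 5; row 3: 20/1 = 20; row 4: entry 0 ≤ 0. Minimum is 5 at row 2 (t leaves); pivot element 1/2.
After the second pivot the Z-row RHS is 45/2 − (-1/2)·5 = 25.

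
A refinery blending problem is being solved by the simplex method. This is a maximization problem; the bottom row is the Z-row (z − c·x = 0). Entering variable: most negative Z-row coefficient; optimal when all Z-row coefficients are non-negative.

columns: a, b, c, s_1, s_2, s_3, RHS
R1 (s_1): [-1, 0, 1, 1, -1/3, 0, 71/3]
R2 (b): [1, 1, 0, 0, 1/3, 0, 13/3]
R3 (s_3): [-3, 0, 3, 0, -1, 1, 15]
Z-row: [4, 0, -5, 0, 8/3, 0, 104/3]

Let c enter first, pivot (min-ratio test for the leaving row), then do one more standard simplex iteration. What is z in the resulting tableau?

64

Ratio test on column c — row 1: (71/3)/1 = 71/3; row 2: entry 0 ≤ 0; row 3: 15/3 = 5. Minimum is 5 at row 3 (s_3 leaves); pivot element 3.
Pivot on row 3; the Z-row RHS becomes 104/3 − (-5)·5 = 179/3.
Next entering variable (most negative Z-row entry -1): a.
Ratio test on column a — row 1: entry 0 ≤ 0; row 2: (13/3)/1 = 13/3; row 3: entry -1 ≤ 0. Minimum is 13/3 at row 2 (b leaves); pivot element 1.
After the second pivot the Z-row RHS is 179/3 − (-1)·(13/3) = 64.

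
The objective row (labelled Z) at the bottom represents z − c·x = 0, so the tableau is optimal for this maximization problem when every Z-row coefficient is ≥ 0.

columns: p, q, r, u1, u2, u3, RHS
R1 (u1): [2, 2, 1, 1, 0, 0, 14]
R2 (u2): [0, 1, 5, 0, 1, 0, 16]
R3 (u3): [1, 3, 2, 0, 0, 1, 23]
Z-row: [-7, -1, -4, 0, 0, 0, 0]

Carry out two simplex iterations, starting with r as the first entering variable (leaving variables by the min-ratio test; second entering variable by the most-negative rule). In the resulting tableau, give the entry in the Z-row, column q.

61/10

Ratio test on column r — row 1: 14/1 = 14; row 2: 16/5 = 16/5; row 3: 23/2 = 23/2. Minimum is 16/5 at row 2 (u2 leaves); pivot element 5.
Divide row 2 by 5; eliminate column r from the other rows.
Second iteration: most negative Z-row entry is -7 in column p, so p enters.
Ratio test on column p — row 1: (54/5)/2 = 27/5; row 2: entry 0 ≤ 0; row 3: (83/5)/1 = 83/5. Minimum is 27/5 at row 1 (u1 leaves); pivot element 2.
Divide row 1 by 2; eliminate column p from the other rows.
After both pivots, the entry at the Z-row, column q is 61/10.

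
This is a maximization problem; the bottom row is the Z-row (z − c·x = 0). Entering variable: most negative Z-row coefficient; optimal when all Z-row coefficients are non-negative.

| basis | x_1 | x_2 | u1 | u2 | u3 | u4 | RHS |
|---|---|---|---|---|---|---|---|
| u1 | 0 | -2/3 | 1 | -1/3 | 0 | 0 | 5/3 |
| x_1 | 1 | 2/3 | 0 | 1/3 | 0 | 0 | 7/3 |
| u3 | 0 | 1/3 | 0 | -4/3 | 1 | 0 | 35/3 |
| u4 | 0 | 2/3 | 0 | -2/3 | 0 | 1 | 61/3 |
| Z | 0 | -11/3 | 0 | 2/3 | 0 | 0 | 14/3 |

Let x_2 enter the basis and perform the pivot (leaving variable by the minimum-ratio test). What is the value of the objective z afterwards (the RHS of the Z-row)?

Ratio test on column x_2 — row 1: entry -2/3 ≤ 0; row 2: (7/3)/(2/3) = 7/2; row 3: (35/3)/(1/3) = 35; row 4: (61/3)/(2/3) = 61/2. Minimum is 7/2 at row 2 (x_1 leaves); pivot element 2/3.
Pivot on row 2; the Z-row RHS becomes 14/3 − (-11/3)·(7/2) = 35/2.

35/2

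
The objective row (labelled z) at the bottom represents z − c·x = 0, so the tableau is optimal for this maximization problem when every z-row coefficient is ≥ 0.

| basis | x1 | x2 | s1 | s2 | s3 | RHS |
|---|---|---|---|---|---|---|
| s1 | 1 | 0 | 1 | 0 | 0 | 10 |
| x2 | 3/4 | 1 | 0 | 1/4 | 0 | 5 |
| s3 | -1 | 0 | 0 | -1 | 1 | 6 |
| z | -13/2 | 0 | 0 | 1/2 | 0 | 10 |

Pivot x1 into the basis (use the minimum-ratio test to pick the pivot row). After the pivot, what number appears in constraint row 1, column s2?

Ratio test on column x1 — row 1: 10/1 = 10; row 2: 5/(3/4) = 20/3; row 3: entry -1 ≤ 0. Minimum is 20/3 at row 2 (x2 leaves); pivot element 3/4.
Divide row 2 by 3/4; eliminate column x1 from the other rows.
Row 1 update in column s2: 0 − 1·(1/3) = -1/3.

-1/3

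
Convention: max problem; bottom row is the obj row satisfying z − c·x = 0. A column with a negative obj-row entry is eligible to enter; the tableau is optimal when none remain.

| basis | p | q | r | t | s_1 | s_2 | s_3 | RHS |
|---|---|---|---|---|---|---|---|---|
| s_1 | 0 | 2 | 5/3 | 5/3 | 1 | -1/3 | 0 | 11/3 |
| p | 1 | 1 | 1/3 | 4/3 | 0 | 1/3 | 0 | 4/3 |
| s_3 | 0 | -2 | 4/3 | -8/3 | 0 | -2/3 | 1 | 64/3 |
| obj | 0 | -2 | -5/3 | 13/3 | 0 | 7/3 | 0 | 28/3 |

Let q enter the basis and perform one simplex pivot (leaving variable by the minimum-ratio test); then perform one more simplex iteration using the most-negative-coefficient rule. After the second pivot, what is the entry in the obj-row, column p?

Ratio test on column q — row 1: (11/3)/2 = 11/6; row 2: (4/3)/1 = 4/3; row 3: entry -2 ≤ 0. Minimum is 4/3 at row 2 (p leaves); pivot element 1.
Divide row 2 by 1; eliminate column q from the other rows.
Second iteration: most negative obj-row entry is -1 in column r, so r enters.
Ratio test on column r — row 1: 1/1 = 1; row 2: (4/3)/(1/3) = 4; row 3: 24/2 = 12. Minimum is 1 at row 1 (s_1 leaves); pivot element 1.
Divide row 1 by 1; eliminate column r from the other rows.
After both pivots, the entry at the obj-row, column p is 0.

0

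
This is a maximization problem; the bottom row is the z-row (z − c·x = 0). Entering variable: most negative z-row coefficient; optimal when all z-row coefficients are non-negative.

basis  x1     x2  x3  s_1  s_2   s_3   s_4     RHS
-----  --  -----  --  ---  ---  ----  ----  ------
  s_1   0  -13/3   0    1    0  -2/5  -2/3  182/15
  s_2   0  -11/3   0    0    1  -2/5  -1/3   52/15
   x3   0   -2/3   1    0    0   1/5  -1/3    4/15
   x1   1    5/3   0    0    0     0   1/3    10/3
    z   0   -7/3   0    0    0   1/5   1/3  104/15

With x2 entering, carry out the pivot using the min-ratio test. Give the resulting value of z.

58/5

Ratio test on column x2 — row 1: entry -13/3 ≤ 0; row 2: entry -11/3 ≤ 0; row 3: entry -2/3 ≤ 0; row 4: (10/3)/(5/3) = 2. Minimum is 2 at row 4 (x1 leaves); pivot element 5/3.
Pivot on row 4; the z-row RHS becomes 104/15 − (-7/3)·2 = 58/5.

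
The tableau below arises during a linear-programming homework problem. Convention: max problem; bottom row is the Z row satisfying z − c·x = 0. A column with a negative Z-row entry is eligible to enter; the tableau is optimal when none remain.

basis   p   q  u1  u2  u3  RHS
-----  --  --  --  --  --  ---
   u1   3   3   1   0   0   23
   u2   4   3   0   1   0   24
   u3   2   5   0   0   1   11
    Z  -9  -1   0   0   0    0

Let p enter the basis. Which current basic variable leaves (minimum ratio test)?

u3

Column p entries and ratios — u1: 23/3 = 23/3; u2: 24/4 = 6; u3: 11/2 = 11/2.
Smallest ratio is 11/2 in the row of u3, so u3 leaves.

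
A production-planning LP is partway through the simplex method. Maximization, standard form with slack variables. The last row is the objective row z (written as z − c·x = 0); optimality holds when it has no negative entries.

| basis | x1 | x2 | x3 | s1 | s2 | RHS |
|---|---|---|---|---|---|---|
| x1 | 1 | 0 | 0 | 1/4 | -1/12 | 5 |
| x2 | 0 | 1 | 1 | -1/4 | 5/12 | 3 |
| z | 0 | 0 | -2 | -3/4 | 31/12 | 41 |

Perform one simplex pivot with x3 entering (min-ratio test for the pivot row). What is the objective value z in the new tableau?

47

Ratio test on column x3 — row 1: entry 0 ≤ 0; row 2: 3/1 = 3. Minimum is 3 at row 2 (x2 leaves); pivot element 1.
Pivot on row 2; the z-row RHS becomes 41 − (-2)·3 = 47.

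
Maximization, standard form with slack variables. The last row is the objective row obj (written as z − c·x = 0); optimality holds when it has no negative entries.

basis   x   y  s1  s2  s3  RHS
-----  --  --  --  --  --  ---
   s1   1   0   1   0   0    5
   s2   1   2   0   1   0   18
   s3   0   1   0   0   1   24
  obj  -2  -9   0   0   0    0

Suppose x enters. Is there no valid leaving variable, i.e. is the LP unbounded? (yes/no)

no

Column x has positive entries in row(s) 1, 2, so the ratio test bounds it — not unbounded.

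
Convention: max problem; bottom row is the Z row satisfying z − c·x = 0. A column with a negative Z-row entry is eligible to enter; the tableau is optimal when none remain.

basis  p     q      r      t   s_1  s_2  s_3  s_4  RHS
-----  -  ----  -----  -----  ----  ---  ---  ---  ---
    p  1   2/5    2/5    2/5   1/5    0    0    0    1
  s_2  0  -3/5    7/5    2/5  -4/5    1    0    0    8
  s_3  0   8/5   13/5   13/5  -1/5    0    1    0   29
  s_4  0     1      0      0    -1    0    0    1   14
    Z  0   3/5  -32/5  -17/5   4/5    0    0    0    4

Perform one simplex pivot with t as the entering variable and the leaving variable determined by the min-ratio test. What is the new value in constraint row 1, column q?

Ratio test on column t — row 1: 1/(2/5) = 5/2; row 2: 8/(2/5) = 20; row 3: 29/(13/5) = 145/13; row 4: entry 0 ≤ 0. Minimum is 5/2 at row 1 (p leaves); pivot element 2/5.
Divide row 1 by 2/5; eliminate column t from the other rows.
In the new row 1, the q entry is the old entry divided by the pivot: (2/5)/(2/5) = 1.

1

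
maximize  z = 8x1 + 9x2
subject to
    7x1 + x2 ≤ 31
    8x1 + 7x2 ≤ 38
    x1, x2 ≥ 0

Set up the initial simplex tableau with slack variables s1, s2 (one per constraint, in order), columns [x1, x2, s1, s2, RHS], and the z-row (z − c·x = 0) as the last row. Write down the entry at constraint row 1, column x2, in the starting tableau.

Constraint 1 has coefficient 1 on x2.

1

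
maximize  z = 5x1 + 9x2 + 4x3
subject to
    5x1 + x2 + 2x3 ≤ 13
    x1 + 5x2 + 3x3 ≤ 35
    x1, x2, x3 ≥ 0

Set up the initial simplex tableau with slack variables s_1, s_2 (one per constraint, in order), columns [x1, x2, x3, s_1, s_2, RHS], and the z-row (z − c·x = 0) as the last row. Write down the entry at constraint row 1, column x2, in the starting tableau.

Constraint 1 has coefficient 1 on x2.

1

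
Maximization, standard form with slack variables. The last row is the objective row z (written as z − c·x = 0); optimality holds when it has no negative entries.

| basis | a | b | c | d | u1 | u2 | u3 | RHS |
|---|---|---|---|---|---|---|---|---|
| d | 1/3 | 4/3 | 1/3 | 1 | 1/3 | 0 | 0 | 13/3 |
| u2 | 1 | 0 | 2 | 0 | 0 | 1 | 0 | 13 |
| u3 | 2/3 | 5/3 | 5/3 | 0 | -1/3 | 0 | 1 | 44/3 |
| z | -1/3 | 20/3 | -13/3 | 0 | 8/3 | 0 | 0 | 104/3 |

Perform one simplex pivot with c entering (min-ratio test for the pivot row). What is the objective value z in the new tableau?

377/6

Ratio test on column c — row 1: (13/3)/(1/3) = 13; row 2: 13/2 = 13/2; row 3: (44/3)/(5/3) = 44/5. Minimum is 13/2 at row 2 (u2 leaves); pivot element 2.
Pivot on row 2; the z-row RHS becomes 104/3 − (-13/3)·(13/2) = 377/6.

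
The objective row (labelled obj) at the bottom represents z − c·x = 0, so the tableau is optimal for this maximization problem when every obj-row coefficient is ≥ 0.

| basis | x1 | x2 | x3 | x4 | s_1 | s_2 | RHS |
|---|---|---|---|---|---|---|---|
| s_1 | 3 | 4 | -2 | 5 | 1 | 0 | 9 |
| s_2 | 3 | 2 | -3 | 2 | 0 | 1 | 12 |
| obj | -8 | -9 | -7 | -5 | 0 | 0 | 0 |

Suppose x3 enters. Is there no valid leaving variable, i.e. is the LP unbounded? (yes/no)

Every constraint-row entry in column x3 is ≤ 0, so increasing x3 is unbounded.

yes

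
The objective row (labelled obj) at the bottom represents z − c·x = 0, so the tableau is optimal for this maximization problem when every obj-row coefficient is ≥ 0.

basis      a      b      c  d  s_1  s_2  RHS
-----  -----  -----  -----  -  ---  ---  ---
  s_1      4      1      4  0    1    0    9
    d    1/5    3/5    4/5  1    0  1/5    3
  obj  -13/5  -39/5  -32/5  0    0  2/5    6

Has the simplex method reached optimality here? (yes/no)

The obj-row has a negative entry -39/5 in column b, so it is not optimal.

no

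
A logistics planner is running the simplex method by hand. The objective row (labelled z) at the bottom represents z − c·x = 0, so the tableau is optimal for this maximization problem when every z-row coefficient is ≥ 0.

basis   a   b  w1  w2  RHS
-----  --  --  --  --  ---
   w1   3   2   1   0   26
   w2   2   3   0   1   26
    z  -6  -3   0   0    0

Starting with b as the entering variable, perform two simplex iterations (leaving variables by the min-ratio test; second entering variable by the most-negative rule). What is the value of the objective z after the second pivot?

Ratio test on column b — row 1: 26/2 = 13; row 2: 26/3 = 26/3. Minimum is 26/3 at row 2 (w2 leaves); pivot element 3.
Pivot on row 2; the z-row RHS becomes 0 − (-3)·(26/3) = 26.
Next entering variable (most negative z-row entry -4): a.
Ratio test on column a — row 1: (26/3)/(5/3) = 26/5; row 2: (26/3)/(2/3) = 13. Minimum is 26/5 at row 1 (w1 leaves); pivot element 5/3.
After the second pivot the z-row RHS is 26 − (-4)·(26/5) = 234/5.

234/5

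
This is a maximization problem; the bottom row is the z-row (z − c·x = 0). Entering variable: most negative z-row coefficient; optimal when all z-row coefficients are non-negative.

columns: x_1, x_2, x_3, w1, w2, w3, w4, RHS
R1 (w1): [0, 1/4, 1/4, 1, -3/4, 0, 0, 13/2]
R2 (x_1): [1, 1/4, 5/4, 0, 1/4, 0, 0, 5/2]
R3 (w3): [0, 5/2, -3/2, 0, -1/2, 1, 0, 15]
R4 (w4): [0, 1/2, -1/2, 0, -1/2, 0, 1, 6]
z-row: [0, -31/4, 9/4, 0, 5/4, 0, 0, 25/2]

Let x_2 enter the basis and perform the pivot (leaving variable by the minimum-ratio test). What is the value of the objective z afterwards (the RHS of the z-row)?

59

Ratio test on column x_2 — row 1: (13/2)/(1/4) = 26; row 2: (5/2)/(1/4) = 10; row 3: 15/(5/2) = 6; row 4: 6/(1/2) = 12. Minimum is 6 at row 3 (w3 leaves); pivot element 5/2.
Pivot on row 3; the z-row RHS becomes 25/2 − (-31/4)·6 = 59.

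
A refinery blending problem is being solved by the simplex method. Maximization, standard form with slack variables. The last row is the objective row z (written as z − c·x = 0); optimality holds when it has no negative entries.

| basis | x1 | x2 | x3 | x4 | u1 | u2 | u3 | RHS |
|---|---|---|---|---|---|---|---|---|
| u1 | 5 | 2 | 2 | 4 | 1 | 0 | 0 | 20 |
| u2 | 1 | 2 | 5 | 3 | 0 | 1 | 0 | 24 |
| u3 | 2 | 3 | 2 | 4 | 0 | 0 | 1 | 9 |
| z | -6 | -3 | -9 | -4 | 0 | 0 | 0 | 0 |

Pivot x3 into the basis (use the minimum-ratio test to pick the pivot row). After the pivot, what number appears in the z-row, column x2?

21/2

Ratio test on column x3 — row 1: 20/2 = 10; row 2: 24/5 = 24/5; row 3: 9/2 = 9/2. Minimum is 9/2 at row 3 (u3 leaves); pivot element 2.
Divide row 3 by 2; eliminate column x3 from the other rows.
z-row update in column x2: -3 − (-9)·(3/2) = 21/2.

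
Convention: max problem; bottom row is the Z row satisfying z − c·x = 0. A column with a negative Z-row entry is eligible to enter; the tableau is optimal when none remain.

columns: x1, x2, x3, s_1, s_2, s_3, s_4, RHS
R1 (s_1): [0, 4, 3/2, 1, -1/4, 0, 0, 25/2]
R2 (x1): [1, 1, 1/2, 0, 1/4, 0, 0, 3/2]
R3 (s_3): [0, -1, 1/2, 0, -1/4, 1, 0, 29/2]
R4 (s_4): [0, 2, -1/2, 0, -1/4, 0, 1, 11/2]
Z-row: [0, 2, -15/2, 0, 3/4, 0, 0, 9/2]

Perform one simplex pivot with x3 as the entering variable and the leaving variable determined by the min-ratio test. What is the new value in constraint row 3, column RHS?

13

Ratio test on column x3 — row 1: (25/2)/(3/2) = 25/3; row 2: (3/2)/(1/2) = 3; row 3: (29/2)/(1/2) = 29; row 4: entry -1/2 ≤ 0. Minimum is 3 at row 2 (x1 leaves); pivot element 1/2.
Divide row 2 by 1/2; eliminate column x3 from the other rows.
Row 3 update in column RHS: 29/2 − (1/2)·3 = 13.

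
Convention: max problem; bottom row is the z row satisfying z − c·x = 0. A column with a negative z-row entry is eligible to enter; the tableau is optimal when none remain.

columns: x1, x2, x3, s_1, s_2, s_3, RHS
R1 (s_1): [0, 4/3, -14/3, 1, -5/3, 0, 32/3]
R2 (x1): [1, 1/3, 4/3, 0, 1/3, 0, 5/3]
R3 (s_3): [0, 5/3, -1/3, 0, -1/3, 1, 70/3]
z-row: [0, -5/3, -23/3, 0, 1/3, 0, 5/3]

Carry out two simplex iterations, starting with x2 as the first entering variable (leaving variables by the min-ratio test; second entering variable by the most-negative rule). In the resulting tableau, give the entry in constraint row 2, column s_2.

1/4

Ratio test on column x2 — row 1: (32/3)/(4/3) = 8; row 2: (5/3)/(1/3) = 5; row 3: (70/3)/(5/3) = 14. Minimum is 5 at row 2 (x1 leaves); pivot element 1/3.
Divide row 2 by 1/3; eliminate column x2 from the other rows.
Second iteration: most negative z-row entry is -1 in column x3, so x3 enters.
Ratio test on column x3 — row 1: entry -10 ≤ 0; row 2: 5/4 = 5/4; row 3: entry -7 ≤ 0. Minimum is 5/4 at row 2 (x2 leaves); pivot element 4.
Divide row 2 by 4; eliminate column x3 from the other rows.
After both pivots, the entry at constraint row 2, column s_2 is 1/4.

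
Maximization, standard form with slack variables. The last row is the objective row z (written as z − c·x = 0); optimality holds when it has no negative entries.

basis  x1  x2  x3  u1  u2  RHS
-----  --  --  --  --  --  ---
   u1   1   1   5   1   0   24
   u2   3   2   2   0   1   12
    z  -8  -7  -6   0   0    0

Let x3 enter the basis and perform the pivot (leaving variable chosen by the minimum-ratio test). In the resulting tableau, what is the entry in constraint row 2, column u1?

-2/5

Ratio test on column x3 — row 1: 24/5 = 24/5; row 2: 12/2 = 6. Minimum is 24/5 at row 1 (u1 leaves); pivot element 5.
Divide row 1 by 5; eliminate column x3 from the other rows.
Row 2 update in column u1: 0 − 2·(1/5) = -2/5.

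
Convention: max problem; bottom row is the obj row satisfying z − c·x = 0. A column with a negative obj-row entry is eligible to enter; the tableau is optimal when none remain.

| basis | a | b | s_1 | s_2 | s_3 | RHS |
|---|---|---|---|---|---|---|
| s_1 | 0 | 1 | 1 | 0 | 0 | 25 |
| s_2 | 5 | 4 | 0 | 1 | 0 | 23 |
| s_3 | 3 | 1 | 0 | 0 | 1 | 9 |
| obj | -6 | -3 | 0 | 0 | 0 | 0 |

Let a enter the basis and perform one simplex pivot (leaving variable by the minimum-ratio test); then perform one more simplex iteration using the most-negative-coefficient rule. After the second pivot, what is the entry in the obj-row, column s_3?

9/7

Ratio test on column a — row 1: entry 0 ≤ 0; row 2: 23/5 = 23/5; row 3: 9/3 = 3. Minimum is 3 at row 3 (s_3 leaves); pivot element 3.
Divide row 3 by 3; eliminate column a from the other rows.
Second iteration: most negative obj-row entry is -1 in column b, so b enters.
Ratio test on column b — row 1: 25/1 = 25; row 2: 8/(7/3) = 24/7; row 3: 3/(1/3) = 9. Minimum is 24/7 at row 2 (s_2 leaves); pivot element 7/3.
Divide row 2 by 7/3; eliminate column b from the other rows.
After both pivots, the entry at the obj-row, column s_3 is 9/7.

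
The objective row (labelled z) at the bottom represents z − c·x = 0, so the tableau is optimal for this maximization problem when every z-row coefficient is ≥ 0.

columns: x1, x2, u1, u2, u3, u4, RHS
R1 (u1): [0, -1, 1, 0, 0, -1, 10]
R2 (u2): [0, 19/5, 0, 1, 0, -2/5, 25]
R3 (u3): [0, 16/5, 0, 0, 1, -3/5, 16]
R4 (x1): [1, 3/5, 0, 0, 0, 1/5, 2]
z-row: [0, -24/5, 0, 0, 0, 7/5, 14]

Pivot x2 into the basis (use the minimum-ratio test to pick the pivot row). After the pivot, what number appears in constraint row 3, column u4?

Ratio test on column x2 — row 1: entry -1 ≤ 0; row 2: 25/(19/5) = 125/19; row 3: 16/(16/5) = 5; row 4: 2/(3/5) = 10/3. Minimum is 10/3 at row 4 (x1 leaves); pivot element 3/5.
Divide row 4 by 3/5; eliminate column x2 from the other rows.
Row 3 update in column u4: -3/5 − (16/5)·(1/3) = -5/3.

-5/3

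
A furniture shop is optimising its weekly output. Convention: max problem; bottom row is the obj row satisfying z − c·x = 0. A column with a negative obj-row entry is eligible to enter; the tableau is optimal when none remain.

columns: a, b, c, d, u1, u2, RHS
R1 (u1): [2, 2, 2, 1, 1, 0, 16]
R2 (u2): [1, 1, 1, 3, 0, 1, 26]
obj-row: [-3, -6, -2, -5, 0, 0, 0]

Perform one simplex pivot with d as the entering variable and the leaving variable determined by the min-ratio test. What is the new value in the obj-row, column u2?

5/3

Ratio test on column d — row 1: 16/1 = 16; row 2: 26/3 = 26/3. Minimum is 26/3 at row 2 (u2 leaves); pivot element 3.
Divide row 2 by 3; eliminate column d from the other rows.
obj-row update in column u2: 0 − (-5)·(1/3) = 5/3.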